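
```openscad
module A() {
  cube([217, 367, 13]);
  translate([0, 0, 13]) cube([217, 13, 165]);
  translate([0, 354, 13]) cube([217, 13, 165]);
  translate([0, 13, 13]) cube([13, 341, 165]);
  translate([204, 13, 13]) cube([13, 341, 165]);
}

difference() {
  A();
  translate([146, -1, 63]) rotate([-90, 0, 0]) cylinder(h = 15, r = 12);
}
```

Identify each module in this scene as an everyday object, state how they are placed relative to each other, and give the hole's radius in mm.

The subtracted cylinder has r = 12 mm.

A is an open box. The open box has a circular hole through its front wall. The hole's radius is 12 mm.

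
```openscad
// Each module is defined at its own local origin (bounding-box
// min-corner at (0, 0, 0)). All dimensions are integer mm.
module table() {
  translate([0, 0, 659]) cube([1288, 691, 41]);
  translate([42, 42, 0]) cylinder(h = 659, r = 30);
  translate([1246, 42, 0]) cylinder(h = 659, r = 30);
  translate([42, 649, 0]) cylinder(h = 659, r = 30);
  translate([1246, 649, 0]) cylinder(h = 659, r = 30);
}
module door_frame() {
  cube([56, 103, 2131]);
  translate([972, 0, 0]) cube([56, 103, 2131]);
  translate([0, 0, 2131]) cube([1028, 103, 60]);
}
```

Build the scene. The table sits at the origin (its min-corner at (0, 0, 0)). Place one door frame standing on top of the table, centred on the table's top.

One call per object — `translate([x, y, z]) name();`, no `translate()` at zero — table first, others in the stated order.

table();
translate([130, 294, 700]) door_frame();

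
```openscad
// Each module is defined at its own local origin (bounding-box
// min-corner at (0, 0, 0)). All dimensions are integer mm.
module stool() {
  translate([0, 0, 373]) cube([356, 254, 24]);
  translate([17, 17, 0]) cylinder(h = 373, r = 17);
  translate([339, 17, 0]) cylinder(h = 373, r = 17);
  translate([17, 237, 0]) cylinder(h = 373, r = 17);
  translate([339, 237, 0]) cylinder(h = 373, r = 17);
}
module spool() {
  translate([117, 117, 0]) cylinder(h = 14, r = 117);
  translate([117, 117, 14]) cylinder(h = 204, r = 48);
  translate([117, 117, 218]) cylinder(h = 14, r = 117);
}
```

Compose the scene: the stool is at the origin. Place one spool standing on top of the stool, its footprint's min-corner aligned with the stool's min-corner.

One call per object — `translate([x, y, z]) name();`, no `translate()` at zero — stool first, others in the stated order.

stool();
translate([0, 0, 397]) spool();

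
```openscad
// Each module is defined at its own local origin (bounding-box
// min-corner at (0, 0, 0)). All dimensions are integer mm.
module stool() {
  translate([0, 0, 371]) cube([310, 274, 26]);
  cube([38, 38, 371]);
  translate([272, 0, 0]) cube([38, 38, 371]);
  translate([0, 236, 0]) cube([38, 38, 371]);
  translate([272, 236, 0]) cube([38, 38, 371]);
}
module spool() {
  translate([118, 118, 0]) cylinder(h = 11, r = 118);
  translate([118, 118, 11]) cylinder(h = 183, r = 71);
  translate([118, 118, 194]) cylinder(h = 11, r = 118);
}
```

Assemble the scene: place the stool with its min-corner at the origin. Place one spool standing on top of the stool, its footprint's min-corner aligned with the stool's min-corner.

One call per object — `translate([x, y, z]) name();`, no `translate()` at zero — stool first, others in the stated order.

stool();
translate([0, 0, 397]) spool();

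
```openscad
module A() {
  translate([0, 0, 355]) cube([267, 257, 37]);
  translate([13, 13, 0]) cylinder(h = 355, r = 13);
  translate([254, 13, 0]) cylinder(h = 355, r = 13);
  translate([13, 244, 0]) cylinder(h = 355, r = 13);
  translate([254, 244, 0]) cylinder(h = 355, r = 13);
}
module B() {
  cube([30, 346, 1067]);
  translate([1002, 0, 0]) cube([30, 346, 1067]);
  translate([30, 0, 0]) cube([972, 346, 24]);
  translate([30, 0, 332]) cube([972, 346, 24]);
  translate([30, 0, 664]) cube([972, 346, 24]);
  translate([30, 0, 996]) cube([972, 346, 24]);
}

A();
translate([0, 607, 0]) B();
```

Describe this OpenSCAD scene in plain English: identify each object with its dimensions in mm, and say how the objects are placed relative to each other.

A is a four-legged stool. The seat is a 267×257×37 mm slab whose top surface is at z = 392 mm; four round legs, each 26 mm in diameter, run from the floor (z = 0) to the underside of the seat, each leg's axis is inset half a diameter from the nearest pair of seat edges (so the leg's bounding box is flush with the corner).

B is an open bookshelf. Two side panels, each 30 mm thick, 346 mm deep and 1067 mm tall, stand 1032 mm apart (outside-to-outside). Between them sit 4 shelves, each 24 mm thick and 346 mm deep, spanning the full gap between the sides. The bottom shelf rests on the floor (its underside at z = 0) and the clear gap between one shelf's top and the next shelf's underside is 308 mm.

The bookshelf is on the floor beside the stool on its +y side.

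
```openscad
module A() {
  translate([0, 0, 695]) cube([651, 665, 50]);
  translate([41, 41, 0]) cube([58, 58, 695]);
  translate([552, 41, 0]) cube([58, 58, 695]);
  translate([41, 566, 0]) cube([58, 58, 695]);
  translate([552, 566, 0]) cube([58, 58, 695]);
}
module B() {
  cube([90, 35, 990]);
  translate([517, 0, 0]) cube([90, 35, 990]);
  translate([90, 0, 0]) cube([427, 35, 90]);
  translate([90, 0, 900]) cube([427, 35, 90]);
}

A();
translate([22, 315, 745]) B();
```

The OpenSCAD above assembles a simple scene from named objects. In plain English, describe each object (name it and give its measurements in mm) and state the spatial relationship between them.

A is a table: top 651 mm (x) × 665 mm (y), 50 mm thick, upper face at z = 745 mm, on four 58×58 mm square legs, each inset 41 mm from the nearest pair of top edges, running from z = 0 to the bottom of the top.

B is a rectangular picture frame lying in the x–z plane (depth along y). The opening is 427 mm wide (x) by 810 mm tall (z), surrounded by a border 90 mm wide on all four sides. The frame is 35 mm deep and is made of two full-height vertical stiles with two horizontal rails fitted between them.

The picture frame is on top of the table, centred.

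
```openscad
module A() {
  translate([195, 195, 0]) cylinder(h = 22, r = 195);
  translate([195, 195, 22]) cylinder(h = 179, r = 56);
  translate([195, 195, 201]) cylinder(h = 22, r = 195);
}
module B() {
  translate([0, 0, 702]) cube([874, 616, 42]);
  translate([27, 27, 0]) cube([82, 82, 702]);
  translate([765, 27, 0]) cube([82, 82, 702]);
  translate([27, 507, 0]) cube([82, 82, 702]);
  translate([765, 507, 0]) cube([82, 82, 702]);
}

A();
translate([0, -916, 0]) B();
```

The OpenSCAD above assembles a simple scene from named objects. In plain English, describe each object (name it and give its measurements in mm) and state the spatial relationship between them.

A is a spool: two coaxial disc flanges of radius 195 mm and thickness 22 mm, joined by a core cylinder of radius 56 mm and height 179 mm. The lower flange rests on z = 0 and the three cylinders share a vertical axis.

B is a table: top 874 mm (x) × 616 mm (y), 42 mm thick, upper face at z = 744 mm, on four 82×82 mm square legs, each inset 27 mm from the nearest pair of top edges, running from z = 0 to the bottom of the top.

The table is on the floor beside the spool on its −y side.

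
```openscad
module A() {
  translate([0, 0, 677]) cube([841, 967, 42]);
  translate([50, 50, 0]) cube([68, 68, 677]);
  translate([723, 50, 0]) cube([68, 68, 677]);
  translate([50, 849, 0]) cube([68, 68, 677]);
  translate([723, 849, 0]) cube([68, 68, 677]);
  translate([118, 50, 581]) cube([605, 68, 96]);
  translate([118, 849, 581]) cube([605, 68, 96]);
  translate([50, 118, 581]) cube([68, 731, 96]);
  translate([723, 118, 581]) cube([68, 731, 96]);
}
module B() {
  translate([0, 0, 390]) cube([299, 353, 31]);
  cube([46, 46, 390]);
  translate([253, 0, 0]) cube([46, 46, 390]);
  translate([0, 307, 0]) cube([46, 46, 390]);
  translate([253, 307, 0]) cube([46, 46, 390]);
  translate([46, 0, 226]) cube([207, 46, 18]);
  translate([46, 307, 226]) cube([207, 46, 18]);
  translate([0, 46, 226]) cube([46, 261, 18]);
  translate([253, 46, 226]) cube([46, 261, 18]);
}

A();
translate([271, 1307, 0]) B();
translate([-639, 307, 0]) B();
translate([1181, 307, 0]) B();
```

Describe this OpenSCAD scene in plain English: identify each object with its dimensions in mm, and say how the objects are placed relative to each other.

A is a table with a 841×967 mm rectangular top, 42 mm thick, top surface at z = 719 mm, supported by four 68×68 mm square legs, each inset 50 mm from the nearest pair of top edges, running from the floor. Four apron rails, 68 mm thick and 96 mm tall, run between adjacent legs with their top edges flush with the underside of the top and their outer faces flush with the legs' outer faces.

B is a four-legged stool. The seat is 299×353 mm, 31 mm thick, top at z = 421 mm. It stands on four square legs, each 46×46 mm in cross-section, from z = 0 to the seat underside, each flush with a corner of the seat. Four stretchers, 46 mm wide and 18 mm tall, connect adjacent legs with their undersides at z = 226 mm, each running between the inner faces of the legs it joins and aligned with the legs' outer faces on the other axis.

Three stools sit around the table at the +y, −x, +x sides.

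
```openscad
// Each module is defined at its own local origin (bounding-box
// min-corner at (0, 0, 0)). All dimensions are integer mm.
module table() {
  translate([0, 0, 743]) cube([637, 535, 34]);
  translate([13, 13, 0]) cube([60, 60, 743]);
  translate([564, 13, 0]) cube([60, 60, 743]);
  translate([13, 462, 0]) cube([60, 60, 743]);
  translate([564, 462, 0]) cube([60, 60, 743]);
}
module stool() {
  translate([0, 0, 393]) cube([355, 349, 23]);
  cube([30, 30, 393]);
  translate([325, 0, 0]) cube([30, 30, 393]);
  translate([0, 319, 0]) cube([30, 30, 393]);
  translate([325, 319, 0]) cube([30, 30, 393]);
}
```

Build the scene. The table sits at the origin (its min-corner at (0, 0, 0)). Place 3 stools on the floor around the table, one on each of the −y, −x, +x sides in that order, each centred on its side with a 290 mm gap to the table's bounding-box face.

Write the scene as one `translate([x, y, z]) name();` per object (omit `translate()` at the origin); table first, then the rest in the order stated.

table();
translate([141, -639, 0]) stool();
translate([-645, 93, 0]) stool();
translate([927, 93, 0]) stool();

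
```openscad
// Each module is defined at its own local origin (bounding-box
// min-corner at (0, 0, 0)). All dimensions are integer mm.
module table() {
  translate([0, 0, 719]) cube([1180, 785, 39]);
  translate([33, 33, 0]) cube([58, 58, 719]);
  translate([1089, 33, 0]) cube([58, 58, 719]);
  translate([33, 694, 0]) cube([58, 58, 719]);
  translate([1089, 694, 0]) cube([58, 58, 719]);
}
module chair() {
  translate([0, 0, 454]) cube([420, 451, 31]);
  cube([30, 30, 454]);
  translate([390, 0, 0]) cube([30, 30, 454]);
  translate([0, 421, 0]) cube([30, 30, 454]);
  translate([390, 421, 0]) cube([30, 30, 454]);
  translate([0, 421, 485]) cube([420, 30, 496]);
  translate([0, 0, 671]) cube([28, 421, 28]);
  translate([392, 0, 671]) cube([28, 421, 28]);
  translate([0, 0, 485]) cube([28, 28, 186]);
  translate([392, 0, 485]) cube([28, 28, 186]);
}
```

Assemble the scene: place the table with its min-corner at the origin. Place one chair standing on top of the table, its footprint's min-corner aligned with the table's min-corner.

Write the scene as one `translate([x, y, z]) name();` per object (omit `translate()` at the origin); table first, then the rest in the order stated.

table();
translate([0, 0, 758]) chair();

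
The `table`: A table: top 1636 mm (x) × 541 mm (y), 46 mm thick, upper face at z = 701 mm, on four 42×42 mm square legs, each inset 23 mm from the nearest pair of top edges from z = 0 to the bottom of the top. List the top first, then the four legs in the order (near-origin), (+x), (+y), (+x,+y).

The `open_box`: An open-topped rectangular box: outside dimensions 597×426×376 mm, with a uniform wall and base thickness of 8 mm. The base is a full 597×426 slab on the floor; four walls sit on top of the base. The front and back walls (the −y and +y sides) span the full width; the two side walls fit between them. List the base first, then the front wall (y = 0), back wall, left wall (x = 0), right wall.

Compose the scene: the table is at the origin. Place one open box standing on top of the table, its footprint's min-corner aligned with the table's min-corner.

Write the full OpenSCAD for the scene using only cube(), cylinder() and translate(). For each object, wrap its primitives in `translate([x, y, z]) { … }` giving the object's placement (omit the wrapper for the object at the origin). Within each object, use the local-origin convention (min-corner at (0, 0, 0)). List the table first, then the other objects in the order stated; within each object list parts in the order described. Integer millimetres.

translate([0, 0, 655]) cube([1636, 541, 46]);
translate([23, 23, 0]) cube([42, 42, 655]);
translate([1571, 23, 0]) cube([42, 42, 655]);
translate([23, 476, 0]) cube([42, 42, 655]);
translate([1571, 476, 0]) cube([42, 42, 655]);
translate([0, 0, 701]) {
  cube([597, 426, 8]);
  translate([0, 0, 8]) cube([597, 8, 368]);
  translate([0, 418, 8]) cube([597, 8, 368]);
  translate([0, 8, 8]) cube([8, 410, 368]);
  translate([589, 8, 8]) cube([8, 410, 368]);
}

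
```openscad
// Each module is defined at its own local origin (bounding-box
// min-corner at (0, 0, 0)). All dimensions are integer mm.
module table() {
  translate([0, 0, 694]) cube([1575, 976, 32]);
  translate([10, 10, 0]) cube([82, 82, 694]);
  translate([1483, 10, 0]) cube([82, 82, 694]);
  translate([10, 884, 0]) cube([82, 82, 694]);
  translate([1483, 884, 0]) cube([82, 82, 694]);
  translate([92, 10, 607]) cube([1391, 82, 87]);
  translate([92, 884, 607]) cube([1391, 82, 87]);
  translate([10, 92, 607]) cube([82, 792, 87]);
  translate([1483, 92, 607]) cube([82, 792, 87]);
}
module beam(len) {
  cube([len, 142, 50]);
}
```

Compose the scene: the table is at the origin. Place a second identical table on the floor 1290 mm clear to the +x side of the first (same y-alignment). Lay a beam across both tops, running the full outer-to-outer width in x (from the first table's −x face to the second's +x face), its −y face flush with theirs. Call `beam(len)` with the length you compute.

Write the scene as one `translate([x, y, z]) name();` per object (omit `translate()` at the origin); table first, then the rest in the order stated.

table();
translate([2865, 0, 0]) table();
translate([0, 0, 726]) beam(4440);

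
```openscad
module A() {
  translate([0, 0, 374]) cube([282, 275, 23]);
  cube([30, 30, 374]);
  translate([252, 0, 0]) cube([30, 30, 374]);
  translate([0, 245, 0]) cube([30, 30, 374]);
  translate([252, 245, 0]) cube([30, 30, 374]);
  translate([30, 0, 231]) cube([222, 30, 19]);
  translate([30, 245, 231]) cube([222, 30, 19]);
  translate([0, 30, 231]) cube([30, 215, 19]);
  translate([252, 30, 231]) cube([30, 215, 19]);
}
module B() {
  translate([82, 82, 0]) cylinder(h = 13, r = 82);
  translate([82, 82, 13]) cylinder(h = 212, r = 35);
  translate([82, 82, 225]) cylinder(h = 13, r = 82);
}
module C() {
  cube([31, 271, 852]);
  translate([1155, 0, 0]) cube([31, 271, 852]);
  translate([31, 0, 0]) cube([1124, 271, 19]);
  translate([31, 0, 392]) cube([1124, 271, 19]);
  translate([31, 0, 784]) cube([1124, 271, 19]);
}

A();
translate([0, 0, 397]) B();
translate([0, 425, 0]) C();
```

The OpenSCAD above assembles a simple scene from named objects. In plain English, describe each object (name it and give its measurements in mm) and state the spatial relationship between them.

A is a four-legged stool. The seat is a 282×275×23 mm slab whose top surface is at z = 397 mm; four square legs, each 30×30 mm in cross-section, run from the floor (z = 0) to the underside of the seat, each flush with a corner of the seat. Four stretchers, 30 mm wide and 19 mm tall, connect adjacent legs with their undersides at z = 231 mm, each running between the inner faces of the legs it joins and aligned with the legs' outer faces on the other axis.

B is a spool: two coaxial disc flanges of radius 82 mm and thickness 13 mm, joined by a core cylinder of radius 35 mm and height 212 mm. The lower flange rests on z = 0 and the three cylinders share a vertical axis.

C is an open bookshelf. Two side panels, each 31 mm thick, 271 mm deep and 852 mm tall, stand 1186 mm apart (outside-to-outside). Between them sit 3 shelves, each 19 mm thick and 271 mm deep, spanning the full gap between the sides. The bottom shelf rests on the floor (its underside at z = 0) and the clear gap between one shelf's top and the next shelf's underside is 373 mm.

The spool is on top of the stool. The bookshelf is on the floor beside the stool on its +y side.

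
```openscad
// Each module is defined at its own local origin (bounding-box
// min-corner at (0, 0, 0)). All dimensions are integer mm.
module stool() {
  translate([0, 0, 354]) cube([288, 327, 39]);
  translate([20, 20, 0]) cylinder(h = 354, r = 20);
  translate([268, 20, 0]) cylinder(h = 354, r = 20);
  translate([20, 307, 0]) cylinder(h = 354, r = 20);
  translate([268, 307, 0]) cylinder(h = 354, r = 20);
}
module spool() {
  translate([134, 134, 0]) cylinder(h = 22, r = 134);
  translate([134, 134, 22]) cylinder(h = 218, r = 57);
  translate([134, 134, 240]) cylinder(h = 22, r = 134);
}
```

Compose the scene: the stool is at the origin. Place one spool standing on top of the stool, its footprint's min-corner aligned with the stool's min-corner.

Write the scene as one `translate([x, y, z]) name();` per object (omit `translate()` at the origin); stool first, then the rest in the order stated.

stool();
translate([0, 0, 393]) spool();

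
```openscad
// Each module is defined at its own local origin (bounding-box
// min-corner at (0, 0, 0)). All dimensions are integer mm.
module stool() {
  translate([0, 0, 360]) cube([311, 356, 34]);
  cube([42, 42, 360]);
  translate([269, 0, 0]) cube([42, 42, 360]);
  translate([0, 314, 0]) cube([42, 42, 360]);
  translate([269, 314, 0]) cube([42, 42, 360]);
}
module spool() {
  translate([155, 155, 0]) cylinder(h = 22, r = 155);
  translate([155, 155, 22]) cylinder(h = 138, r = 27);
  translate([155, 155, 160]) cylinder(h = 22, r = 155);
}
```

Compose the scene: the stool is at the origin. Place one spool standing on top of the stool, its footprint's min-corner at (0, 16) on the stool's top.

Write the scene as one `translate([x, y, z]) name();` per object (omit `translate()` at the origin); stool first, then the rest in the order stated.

stool();
translate([0, 16, 394]) spool();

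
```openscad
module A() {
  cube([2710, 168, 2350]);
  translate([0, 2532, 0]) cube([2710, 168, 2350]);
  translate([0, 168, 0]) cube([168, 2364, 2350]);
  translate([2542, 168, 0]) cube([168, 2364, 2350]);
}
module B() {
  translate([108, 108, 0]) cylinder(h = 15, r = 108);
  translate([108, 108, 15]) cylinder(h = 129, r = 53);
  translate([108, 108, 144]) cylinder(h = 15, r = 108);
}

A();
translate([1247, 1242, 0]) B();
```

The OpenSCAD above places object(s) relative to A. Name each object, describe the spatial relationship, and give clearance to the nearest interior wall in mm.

Clearances: x = 1079, y = 1074; minimum 1074 mm.

A is a house frame. B is a spool. The spool sits inside the house frame, centred. The clearance to the nearest interior wall is 1074 mm.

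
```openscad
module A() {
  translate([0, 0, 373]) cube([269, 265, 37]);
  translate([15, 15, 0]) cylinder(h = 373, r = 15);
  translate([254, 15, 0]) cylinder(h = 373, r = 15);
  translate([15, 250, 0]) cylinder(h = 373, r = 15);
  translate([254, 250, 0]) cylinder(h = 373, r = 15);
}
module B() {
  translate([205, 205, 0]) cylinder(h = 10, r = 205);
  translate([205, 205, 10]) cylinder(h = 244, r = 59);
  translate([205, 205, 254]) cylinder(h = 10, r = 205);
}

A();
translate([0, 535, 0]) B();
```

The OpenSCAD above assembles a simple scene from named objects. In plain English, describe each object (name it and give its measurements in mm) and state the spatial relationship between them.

A is a four-legged stool. The seat is a 269×265×37 mm slab whose top surface is at z = 410 mm; four round legs, each 30 mm in diameter, run from the floor (z = 0) to the underside of the seat, each leg's axis is inset half a diameter from the nearest pair of seat edges (so the leg's bounding box is flush with the corner).

B is a spool: two coaxial disc flanges of radius 205 mm and thickness 10 mm, joined by a core cylinder of radius 59 mm and height 244 mm. The lower flange rests on z = 0 and the three cylinders share a vertical axis.

The spool is on the floor beside the stool on its +y side.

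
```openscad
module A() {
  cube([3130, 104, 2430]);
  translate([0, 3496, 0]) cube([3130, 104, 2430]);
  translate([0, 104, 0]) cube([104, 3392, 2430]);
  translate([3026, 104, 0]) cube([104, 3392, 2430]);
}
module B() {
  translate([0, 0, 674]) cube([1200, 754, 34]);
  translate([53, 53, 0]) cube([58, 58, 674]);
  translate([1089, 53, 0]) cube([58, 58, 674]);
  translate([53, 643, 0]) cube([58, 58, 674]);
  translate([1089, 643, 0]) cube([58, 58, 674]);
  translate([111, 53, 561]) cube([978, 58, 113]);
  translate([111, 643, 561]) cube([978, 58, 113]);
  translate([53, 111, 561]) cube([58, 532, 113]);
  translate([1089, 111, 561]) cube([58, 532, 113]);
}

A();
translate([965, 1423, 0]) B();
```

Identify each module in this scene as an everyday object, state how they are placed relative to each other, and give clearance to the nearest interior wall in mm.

A is a house frame. B is a table. The table sits inside the house frame, centred. The clearance to the nearest interior wall is 861 mm.

Clearances: x = 861, y = 1319; minimum 861 mm.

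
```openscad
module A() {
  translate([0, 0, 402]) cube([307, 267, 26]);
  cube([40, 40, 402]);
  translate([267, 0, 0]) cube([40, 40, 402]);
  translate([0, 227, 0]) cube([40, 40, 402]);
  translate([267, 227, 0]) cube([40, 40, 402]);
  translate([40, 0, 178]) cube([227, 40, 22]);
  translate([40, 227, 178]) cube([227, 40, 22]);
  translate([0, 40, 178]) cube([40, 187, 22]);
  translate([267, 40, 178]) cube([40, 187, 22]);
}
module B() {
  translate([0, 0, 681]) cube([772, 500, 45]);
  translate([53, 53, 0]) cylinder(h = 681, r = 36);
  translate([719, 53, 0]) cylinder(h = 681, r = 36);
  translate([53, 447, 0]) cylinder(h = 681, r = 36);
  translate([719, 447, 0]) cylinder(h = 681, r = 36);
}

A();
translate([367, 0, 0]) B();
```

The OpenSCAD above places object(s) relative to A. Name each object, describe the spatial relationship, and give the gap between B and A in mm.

The table's nearest face is 60 mm from the stool's +x face.

A is a stool. B is a table. The table is on the floor beside the stool on its +x side. The gap between the table and the stool is 60 mm.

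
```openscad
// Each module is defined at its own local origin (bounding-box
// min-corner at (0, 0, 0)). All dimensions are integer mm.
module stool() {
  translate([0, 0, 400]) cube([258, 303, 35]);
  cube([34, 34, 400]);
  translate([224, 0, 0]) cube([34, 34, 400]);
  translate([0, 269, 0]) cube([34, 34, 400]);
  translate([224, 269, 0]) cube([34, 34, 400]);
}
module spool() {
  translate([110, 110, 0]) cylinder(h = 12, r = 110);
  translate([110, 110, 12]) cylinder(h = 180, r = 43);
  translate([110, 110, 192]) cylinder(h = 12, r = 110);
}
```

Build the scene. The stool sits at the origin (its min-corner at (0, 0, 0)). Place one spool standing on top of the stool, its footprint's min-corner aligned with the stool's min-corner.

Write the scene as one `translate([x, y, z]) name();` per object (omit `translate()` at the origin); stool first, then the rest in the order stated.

stool();
translate([0, 0, 435]) spool();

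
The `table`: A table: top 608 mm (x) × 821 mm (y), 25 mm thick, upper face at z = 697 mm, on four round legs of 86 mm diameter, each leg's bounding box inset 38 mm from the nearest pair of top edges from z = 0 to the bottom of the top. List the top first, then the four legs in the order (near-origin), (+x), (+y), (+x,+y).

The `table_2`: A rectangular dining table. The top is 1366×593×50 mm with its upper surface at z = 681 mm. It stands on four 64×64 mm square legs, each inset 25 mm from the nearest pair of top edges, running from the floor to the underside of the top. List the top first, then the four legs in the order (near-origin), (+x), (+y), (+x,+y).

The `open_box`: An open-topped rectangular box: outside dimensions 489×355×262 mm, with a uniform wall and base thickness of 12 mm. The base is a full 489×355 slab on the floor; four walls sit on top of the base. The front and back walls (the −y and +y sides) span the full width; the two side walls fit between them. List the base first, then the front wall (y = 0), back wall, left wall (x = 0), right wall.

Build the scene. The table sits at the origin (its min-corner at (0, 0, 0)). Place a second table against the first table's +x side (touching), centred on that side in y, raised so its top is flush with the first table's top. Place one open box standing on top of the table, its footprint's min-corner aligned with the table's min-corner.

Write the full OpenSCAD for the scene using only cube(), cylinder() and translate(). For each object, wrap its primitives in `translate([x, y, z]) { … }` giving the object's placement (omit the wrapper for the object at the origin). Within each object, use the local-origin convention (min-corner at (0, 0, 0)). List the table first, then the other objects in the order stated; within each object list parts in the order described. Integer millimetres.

translate([0, 0, 672]) cube([608, 821, 25]);
translate([81, 81, 0]) cylinder(h = 672, r = 43);
translate([527, 81, 0]) cylinder(h = 672, r = 43);
translate([81, 740, 0]) cylinder(h = 672, r = 43);
translate([527, 740, 0]) cylinder(h = 672, r = 43);
translate([608, 114, 16]) {
  translate([0, 0, 631]) cube([1366, 593, 50]);
  translate([25, 25, 0]) cube([64, 64, 631]);
  translate([1277, 25, 0]) cube([64, 64, 631]);
  translate([25, 504, 0]) cube([64, 64, 631]);
  translate([1277, 504, 0]) cube([64, 64, 631]);
}
translate([0, 0, 697]) {
  cube([489, 355, 12]);
  translate([0, 0, 12]) cube([489, 12, 250]);
  translate([0, 343, 12]) cube([489, 12, 250]);
  translate([0, 12, 12]) cube([12, 331, 250]);
  translate([477, 12, 12]) cube([12, 331, 250]);
}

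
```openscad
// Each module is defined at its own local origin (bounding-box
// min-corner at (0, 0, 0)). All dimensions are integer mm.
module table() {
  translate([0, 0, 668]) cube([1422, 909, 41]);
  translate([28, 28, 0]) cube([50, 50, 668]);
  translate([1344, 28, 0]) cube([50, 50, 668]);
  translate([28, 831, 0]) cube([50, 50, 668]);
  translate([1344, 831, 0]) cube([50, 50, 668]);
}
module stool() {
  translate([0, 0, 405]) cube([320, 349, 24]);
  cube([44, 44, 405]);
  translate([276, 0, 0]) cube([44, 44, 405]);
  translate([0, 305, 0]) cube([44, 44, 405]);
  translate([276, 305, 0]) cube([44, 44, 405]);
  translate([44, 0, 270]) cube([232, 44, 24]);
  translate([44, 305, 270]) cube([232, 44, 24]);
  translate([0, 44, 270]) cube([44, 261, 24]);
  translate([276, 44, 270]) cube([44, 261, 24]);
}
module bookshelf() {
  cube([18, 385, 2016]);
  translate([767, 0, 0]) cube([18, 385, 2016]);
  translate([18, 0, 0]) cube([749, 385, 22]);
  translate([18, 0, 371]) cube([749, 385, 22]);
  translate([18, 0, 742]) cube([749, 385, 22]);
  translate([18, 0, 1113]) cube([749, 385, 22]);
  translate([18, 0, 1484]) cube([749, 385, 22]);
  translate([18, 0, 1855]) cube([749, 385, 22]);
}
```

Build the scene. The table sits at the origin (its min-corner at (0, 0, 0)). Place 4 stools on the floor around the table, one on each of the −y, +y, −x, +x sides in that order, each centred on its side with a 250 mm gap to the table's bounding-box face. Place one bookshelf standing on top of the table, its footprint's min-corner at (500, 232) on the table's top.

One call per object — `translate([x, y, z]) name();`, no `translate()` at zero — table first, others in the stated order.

table();
translate([551, -599, 0]) stool();
translate([551, 1159, 0]) stool();
translate([-570, 280, 0]) stool();
translate([1672, 280, 0]) stool();
translate([500, 232, 709]) bookshelf();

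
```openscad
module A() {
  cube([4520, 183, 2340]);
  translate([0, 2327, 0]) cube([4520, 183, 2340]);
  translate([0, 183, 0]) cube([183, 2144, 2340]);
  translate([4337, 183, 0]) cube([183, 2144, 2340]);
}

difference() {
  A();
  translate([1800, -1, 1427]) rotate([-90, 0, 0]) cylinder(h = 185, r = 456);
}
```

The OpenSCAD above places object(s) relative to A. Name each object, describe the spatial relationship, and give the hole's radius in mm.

The subtracted cylinder has r = 456 mm.

A is a house frame. The house frame has a circular hole through its front wall. The hole's radius is 456 mm.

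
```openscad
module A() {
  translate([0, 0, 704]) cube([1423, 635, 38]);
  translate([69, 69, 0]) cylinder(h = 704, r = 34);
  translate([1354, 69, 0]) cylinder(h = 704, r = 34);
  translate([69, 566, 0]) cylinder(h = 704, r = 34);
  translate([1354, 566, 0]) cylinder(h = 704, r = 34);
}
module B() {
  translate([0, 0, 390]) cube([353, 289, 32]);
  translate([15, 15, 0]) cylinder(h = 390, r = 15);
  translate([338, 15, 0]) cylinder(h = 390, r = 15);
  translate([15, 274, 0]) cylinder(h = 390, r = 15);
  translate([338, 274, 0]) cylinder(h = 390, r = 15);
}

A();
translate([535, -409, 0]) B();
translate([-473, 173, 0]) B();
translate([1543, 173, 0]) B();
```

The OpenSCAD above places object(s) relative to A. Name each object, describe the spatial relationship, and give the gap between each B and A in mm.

A is a table. B is a stool. Three stools sit around the table at the −y, −x, +x sides. The gap between each stool and the table is 120 mm.

Each stool's nearest face is 120 mm from the table's bounding box.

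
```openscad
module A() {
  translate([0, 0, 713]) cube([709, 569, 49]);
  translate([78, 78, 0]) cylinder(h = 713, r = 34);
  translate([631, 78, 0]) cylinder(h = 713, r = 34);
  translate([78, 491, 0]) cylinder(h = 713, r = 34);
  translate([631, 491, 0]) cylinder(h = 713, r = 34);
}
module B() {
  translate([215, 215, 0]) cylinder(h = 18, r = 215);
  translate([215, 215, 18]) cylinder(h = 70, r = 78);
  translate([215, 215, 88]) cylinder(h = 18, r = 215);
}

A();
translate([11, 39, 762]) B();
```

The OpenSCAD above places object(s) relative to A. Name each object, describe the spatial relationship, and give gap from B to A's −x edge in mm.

A is a table. B is a spool. The spool is on top of the table. The gap from the spool to the table's −x edge is 11 mm.

The spool's min-x is at 11; the table's min-x is 0; gap = 11 mm.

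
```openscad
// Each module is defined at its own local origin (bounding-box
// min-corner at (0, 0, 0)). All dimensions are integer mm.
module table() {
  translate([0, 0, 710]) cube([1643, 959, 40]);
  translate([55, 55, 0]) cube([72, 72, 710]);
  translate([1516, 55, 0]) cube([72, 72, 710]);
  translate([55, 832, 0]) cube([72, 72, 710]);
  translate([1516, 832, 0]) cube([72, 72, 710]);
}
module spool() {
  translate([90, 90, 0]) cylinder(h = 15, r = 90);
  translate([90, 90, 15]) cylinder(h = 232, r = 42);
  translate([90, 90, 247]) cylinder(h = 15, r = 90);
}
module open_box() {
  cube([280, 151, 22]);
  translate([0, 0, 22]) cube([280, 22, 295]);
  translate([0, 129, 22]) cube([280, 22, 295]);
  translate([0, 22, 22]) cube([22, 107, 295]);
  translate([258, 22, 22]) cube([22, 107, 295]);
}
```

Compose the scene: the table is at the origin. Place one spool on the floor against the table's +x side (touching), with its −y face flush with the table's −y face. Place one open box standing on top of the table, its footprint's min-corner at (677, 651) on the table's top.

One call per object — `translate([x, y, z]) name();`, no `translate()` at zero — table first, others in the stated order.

table();
translate([1643, 0, 0]) spool();
translate([677, 651, 750]) open_box();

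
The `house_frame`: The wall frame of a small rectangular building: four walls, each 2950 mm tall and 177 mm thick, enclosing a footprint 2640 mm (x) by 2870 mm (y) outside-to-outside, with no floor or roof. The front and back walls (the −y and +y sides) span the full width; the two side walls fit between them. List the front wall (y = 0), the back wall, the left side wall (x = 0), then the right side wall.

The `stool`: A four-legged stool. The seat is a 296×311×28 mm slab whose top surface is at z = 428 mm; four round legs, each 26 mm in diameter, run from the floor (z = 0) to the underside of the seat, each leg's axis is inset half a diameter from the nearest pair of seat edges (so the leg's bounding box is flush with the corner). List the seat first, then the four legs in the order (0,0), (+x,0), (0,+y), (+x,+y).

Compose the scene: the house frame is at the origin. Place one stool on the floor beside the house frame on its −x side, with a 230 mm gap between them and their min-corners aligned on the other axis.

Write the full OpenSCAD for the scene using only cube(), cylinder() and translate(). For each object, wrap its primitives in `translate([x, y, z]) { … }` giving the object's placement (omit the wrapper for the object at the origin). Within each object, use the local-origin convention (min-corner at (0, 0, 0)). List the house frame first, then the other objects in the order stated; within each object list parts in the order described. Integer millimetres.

cube([2640, 177, 2950]);
translate([0, 2693, 0]) cube([2640, 177, 2950]);
translate([0, 177, 0]) cube([177, 2516, 2950]);
translate([2463, 177, 0]) cube([177, 2516, 2950]);
translate([-526, 0, 0]) {
  translate([0, 0, 400]) cube([296, 311, 28]);
  translate([13, 13, 0]) cylinder(h = 400, r = 13);
  translate([283, 13, 0]) cylinder(h = 400, r = 13);
  translate([13, 298, 0]) cylinder(h = 400, r = 13);
  translate([283, 298, 0]) cylinder(h = 400, r = 13);
}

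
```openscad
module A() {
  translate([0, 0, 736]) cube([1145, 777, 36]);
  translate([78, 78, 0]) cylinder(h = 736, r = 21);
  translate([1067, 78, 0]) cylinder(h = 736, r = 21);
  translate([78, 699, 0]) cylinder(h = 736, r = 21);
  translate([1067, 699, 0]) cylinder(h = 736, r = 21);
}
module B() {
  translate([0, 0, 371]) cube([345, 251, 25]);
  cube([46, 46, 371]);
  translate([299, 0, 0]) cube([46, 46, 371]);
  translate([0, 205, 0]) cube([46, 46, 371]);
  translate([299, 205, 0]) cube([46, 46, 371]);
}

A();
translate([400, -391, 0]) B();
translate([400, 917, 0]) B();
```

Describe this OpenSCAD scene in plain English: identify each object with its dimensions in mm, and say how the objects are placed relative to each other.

A is a table with a 1145×777 mm rectangular top, 36 mm thick, top surface at z = 772 mm, supported by four round legs of 42 mm diameter, each leg's bounding box inset 57 mm from the nearest pair of top edges, running from the floor.

B is a simple wooden stool: a rectangular seat 345 mm (x) by 251 mm (y), 25 mm thick, top face at z = 396 mm, on four square legs, each 46×46 mm in cross-section. The legs rest on z = 0, each flush with a corner of the seat.

Two stools sit around the table at the −y, +y sides.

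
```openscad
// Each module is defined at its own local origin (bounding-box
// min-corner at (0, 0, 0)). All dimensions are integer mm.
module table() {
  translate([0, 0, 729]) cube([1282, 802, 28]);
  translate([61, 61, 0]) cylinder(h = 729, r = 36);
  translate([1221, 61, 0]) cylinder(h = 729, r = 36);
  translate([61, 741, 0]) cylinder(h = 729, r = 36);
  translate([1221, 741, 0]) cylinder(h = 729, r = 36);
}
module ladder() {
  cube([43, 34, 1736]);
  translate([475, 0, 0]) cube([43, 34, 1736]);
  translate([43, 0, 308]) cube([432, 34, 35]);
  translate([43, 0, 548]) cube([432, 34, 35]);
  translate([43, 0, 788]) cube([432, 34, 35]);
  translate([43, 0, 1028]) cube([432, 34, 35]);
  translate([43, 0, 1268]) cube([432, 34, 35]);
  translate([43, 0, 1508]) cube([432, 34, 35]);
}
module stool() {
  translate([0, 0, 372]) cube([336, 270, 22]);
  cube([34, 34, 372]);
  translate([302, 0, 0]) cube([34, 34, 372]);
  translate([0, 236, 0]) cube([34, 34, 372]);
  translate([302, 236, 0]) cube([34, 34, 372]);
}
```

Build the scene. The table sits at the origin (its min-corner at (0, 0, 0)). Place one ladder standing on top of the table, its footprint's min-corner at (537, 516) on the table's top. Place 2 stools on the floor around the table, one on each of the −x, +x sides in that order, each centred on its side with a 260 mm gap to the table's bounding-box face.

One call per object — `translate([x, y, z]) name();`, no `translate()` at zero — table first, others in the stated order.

table();
translate([537, 516, 757]) ladder();
translate([-596, 266, 0]) stool();
translate([1542, 266, 0]) stool();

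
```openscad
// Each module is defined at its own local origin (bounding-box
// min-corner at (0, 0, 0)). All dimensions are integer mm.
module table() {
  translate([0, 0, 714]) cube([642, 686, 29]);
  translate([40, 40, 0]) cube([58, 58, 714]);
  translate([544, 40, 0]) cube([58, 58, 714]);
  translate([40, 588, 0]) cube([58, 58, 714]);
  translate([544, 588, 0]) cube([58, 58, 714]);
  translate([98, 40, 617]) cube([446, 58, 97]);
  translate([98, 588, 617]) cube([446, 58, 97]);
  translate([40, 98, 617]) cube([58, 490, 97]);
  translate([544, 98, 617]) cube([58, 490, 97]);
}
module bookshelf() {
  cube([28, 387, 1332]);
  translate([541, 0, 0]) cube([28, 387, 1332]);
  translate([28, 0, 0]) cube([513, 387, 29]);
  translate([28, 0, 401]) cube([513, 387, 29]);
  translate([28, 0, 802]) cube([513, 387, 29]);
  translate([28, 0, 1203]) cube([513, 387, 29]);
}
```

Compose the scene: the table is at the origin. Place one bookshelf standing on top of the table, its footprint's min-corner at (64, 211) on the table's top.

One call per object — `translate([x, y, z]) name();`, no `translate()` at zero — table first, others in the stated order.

table();
translate([64, 211, 743]) bookshelf();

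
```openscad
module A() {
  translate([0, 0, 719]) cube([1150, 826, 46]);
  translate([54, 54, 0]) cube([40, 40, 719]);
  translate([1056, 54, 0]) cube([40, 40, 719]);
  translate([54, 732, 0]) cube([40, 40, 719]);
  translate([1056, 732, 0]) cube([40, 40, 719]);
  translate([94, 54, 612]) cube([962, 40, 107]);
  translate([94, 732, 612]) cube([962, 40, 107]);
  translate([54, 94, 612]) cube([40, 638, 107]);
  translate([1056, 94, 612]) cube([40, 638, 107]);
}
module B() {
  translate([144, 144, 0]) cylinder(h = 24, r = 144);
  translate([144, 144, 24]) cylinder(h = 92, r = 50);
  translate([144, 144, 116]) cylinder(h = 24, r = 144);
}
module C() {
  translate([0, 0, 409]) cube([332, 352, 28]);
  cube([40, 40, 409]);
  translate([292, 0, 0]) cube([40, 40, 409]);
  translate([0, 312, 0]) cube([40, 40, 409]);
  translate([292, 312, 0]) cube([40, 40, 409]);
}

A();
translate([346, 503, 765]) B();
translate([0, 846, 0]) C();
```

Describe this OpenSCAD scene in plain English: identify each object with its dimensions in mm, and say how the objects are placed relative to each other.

A is a rectangular dining table. The top is 1150×826×46 mm with its upper surface at z = 765 mm. It stands on four 40×40 mm square legs, each inset 54 mm from the nearest pair of top edges, running from the floor to the underside of the top. Four apron rails, 40 mm thick and 107 mm tall, run between adjacent legs with their top edges flush with the underside of the top and their outer faces flush with the legs' outer faces.

B is a spool: two coaxial disc flanges of radius 144 mm and thickness 24 mm, joined by a core cylinder of radius 50 mm and height 92 mm. The lower flange rests on z = 0 and the three cylinders share a vertical axis.

C is a four-legged stool. The seat is 332×352 mm, 28 mm thick, top at z = 437 mm. It stands on four square legs, each 40×40 mm in cross-section, from z = 0 to the seat underside, each flush with a corner of the seat.

The spool is on top of the table. The stool is on the floor beside the table on its +y side.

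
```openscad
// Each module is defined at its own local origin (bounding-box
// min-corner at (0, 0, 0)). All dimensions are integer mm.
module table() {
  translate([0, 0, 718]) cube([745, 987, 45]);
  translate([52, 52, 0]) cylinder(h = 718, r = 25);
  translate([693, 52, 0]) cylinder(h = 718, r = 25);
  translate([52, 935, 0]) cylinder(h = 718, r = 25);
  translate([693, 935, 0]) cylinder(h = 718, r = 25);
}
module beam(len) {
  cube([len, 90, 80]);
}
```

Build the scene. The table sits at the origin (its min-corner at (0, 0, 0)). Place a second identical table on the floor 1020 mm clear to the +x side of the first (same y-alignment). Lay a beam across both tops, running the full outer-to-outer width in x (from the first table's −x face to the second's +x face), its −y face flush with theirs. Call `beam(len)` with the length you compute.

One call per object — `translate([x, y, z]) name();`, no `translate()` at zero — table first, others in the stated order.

table();
translate([1765, 0, 0]) table();
translate([0, 0, 763]) beam(2510);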